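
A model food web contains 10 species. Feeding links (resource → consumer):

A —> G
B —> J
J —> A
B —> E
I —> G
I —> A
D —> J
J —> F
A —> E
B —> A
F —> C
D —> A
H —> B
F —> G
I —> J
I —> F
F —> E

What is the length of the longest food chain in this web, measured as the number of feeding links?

One longest chain: H → B → J → F → G.
It has 5 species and 4 links.

4 links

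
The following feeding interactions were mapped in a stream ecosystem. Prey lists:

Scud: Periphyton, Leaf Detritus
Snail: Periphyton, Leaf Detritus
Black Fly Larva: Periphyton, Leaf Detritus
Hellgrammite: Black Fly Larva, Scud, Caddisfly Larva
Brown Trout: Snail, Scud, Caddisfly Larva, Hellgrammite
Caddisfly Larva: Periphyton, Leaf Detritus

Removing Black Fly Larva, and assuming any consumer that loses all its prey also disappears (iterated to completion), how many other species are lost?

Remove Black Fly Larva.
Every predator of it retains at least one other prey: Hellgrammite still has Scud, Caddisfly Larva.
No consumer loses all prey, so no secondary extinctions occur.

0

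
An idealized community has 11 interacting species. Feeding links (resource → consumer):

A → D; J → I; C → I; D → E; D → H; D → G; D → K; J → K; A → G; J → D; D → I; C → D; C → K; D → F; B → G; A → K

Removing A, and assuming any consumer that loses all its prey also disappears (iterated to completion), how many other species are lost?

Remove A.
Every predator of it retains at least one other prey: D still has C, J; G still has B, D; K still has C, J, D.
No consumer loses all prey, so no secondary extinctions occur.

0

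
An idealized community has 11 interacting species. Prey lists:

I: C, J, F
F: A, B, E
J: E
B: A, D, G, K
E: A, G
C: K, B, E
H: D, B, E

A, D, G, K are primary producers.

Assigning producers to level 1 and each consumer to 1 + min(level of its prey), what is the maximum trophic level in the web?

Producers (level 1): A, D, G, K.
Following each consumer down to its lowest-level prey: A → F → I (levels 1 through 3).
All prey of I (F 2, C 2, J 3) are at level 2 or above, so I is at level 1 + 2 = 3.
Every consumer has at least one prey at level 2 or below, so none exceeds level 3.

3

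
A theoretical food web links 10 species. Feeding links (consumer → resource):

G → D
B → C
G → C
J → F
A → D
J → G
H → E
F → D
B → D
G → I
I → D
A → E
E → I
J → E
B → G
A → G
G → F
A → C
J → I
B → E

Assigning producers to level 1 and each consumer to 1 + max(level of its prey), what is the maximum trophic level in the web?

4

Producers (level 1): C, D.
D → I → E → A gives A level 4.
No species has a prey at level 4, so no species reaches level 5.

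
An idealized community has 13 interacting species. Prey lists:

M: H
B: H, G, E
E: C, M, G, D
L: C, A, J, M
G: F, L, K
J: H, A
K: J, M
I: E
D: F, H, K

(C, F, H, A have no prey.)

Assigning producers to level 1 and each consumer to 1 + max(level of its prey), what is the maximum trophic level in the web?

6

Producers (level 1): C, F, H, A.
H → J → L → G → E → I gives I level 6.
No species has a prey at level 6, so no species reaches level 7.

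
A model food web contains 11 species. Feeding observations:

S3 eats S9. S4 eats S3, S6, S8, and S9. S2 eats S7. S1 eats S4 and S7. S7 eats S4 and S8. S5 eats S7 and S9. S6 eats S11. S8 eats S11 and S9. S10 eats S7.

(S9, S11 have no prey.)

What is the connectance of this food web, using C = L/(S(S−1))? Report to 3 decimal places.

C = 0.145

The web has S = 11 species and L = 16 feeding links.
C = L / (S(S−1)) = 16 / 110 = 0.1455 ≈ 0.145.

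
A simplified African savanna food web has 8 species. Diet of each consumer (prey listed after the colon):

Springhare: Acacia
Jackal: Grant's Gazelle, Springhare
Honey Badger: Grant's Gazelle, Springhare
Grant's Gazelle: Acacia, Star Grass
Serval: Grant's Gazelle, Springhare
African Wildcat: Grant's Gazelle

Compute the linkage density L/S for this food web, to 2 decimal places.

There are L = 10 links among S = 8 species.
L/S = 10/8 = 1.2500 ≈ 1.25.

L/S = 1.25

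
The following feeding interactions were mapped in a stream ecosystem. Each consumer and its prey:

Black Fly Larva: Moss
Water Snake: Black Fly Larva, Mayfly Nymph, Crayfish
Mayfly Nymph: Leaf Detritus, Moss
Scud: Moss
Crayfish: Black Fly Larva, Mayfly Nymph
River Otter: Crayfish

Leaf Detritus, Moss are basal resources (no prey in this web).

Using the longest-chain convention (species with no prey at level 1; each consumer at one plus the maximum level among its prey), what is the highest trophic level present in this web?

4

Basal resources (level 1): Leaf Detritus, Moss.
Moss → Black Fly Larva → Crayfish → River Otter gives River Otter level 4.
No species has a prey at level 4, so no species reaches level 5.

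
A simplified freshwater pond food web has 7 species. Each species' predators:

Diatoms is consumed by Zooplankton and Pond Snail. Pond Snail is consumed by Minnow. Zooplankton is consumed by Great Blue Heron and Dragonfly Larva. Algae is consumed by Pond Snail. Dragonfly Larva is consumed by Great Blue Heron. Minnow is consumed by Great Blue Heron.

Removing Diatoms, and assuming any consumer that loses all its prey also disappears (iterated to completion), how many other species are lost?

Remove Diatoms.
Round 1: Zooplankton (all prey gone) → extinct.
Round 2: Dragonfly Larva (all prey gone) → extinct.
No further losses. Total secondary extinctions: 2.

2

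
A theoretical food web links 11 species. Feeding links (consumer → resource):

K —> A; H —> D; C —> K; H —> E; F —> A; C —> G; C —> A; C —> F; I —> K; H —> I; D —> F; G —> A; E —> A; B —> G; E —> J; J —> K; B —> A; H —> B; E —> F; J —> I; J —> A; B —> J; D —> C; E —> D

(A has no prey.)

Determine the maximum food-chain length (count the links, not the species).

5 links

One longest chain: A → K → I → J → E → H.
It has 6 species and 5 links.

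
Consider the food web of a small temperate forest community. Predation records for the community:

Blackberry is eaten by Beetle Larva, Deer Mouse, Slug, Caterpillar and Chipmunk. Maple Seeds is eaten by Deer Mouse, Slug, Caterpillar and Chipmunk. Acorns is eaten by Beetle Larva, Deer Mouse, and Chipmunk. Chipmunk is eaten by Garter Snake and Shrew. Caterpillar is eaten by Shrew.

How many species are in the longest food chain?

3 species

One longest chain: Maple Seeds → Chipmunk → Garter Snake.
It has 3 species and 2 links.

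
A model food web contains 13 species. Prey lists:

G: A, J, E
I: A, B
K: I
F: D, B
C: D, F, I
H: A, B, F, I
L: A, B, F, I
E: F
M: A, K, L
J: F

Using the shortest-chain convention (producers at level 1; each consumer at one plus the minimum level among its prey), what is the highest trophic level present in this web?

Producers (level 1): D, A, B.
Following each consumer down to its lowest-level prey: D → F → E (levels 1 through 3).
All prey of E (F 2) are at level 2 or above, so E is at level 1 + 2 = 3.
Every consumer has at least one prey at level 2 or below, so none exceeds level 3.

3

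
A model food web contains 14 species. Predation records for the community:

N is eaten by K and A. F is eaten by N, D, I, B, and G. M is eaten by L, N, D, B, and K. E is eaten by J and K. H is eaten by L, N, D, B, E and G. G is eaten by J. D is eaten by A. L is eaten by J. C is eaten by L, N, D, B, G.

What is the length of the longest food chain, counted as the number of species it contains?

3 species

One longest chain: C → L → J.
It has 3 species and 2 links.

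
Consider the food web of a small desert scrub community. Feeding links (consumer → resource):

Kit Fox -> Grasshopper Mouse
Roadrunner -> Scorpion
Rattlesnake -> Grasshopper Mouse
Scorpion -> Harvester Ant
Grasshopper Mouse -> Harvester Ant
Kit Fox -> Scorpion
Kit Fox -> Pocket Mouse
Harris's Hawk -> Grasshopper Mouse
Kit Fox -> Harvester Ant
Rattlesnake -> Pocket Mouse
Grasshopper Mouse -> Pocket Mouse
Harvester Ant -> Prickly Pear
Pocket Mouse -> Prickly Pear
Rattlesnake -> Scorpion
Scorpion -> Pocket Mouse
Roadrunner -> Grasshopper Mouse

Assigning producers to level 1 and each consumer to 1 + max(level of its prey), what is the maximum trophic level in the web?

Producers (level 1): Prickly Pear.
Prickly Pear → Harvester Ant → Grasshopper Mouse → Kit Fox gives Kit Fox level 4.
No species has a prey at level 4, so no species reaches level 5.

4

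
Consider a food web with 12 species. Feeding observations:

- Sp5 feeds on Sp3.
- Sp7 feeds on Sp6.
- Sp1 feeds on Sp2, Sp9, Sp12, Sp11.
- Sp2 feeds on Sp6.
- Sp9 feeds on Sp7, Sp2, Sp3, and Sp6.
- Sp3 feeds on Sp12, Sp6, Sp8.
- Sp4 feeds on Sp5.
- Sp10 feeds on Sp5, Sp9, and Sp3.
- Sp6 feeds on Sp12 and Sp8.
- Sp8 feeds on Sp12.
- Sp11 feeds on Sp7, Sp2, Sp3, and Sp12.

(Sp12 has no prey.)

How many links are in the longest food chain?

5 links

One longest chain: Sp12 → Sp8 → Sp6 → Sp7 → Sp9 → Sp1.
It has 6 species and 5 links.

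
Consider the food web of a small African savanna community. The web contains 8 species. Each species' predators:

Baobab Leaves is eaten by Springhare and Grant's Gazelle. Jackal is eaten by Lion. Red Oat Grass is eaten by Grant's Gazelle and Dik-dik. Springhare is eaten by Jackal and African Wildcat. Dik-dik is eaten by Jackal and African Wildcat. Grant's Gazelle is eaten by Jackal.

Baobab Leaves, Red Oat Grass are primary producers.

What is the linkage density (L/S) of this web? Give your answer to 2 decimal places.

There are L = 10 links among S = 8 species.
L/S = 10/8 = 1.2500 ≈ 1.25.

L/S = 1.25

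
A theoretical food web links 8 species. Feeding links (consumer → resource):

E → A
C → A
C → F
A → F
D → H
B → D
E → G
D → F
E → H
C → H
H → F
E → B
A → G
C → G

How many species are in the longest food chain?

One longest chain: F → H → D → B → E.
It has 5 species and 4 links.

5 species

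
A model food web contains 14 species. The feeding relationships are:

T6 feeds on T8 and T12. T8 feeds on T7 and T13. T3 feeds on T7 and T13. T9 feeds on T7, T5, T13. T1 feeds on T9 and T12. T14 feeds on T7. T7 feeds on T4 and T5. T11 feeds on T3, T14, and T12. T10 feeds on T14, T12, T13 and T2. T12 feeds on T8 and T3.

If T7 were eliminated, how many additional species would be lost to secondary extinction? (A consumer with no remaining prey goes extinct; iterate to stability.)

1

Remove T7.
Round 1: T14 (all prey gone) → extinct.
No further losses. Total secondary extinctions: 1.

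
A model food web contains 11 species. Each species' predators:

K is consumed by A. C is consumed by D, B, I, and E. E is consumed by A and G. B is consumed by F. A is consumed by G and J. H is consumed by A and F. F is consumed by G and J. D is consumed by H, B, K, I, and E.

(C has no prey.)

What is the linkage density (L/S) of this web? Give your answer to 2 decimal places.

There are L = 19 links among S = 11 species.
L/S = 19/11 = 1.7273 ≈ 1.73.

L/S = 1.73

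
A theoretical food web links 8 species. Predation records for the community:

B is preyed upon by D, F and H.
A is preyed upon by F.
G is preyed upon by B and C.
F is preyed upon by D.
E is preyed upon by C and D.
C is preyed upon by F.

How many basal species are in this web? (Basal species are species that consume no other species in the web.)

Basal species (no prey listed): A, E, G.
Count: 3.

3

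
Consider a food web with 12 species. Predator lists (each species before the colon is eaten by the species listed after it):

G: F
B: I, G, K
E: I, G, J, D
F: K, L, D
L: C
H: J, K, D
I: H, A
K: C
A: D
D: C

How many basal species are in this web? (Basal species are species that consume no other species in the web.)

2

Basal species (no prey listed): B, E.
Count: 2.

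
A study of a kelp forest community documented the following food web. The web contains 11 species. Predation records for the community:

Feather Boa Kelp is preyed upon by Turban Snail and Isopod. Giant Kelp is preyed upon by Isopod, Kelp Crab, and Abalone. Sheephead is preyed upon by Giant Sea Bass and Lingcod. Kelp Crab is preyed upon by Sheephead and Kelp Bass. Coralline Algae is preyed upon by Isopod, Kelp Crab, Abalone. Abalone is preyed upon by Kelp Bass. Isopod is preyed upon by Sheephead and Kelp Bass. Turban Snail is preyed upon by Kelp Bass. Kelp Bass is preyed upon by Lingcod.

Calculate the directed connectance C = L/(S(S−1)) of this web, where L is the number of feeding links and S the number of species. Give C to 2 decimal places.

The web has S = 11 species and L = 17 feeding links.
C = L / (S(S−1)) = 17 / 110 = 0.1545 ≈ 0.15.

C = 0.15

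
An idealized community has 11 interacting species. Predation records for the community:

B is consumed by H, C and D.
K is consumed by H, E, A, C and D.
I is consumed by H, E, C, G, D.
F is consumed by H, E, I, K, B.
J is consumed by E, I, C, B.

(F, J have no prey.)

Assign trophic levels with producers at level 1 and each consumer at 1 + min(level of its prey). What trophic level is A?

Trophic level 3

F is a producer → level 1.
K eats F → level 2.
A eats K → level 3.
No prey of A is below level 2, so 3 is the minimum.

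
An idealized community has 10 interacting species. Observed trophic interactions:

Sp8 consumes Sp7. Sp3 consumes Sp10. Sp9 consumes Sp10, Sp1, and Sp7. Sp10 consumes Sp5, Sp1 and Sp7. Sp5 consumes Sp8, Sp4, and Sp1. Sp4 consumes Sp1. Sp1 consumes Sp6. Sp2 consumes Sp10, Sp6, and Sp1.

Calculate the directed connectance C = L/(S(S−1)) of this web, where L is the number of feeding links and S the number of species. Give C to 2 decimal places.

C = 0.18

The web has S = 10 species and L = 16 feeding links.
C = L / (S(S−1)) = 16 / 90 = 0.1778 ≈ 0.18.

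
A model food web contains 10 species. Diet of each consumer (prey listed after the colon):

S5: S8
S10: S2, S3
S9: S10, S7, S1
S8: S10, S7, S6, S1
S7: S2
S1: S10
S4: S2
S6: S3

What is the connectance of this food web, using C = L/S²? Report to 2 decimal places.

The web has S = 10 species and L = 14 feeding links.
C = L / S² = 14 / 100 = 0.1400 ≈ 0.14.

C = 0.14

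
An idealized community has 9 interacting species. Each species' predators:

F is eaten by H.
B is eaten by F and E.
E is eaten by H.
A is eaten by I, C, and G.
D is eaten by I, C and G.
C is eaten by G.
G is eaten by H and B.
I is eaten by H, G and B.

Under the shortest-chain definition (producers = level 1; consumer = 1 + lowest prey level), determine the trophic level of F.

Trophic level 4

D is a producer → level 1.
I eats D → level 2.
B eats I → level 3.
F eats B → level 4.
No prey of F is below level 3, so 4 is the minimum.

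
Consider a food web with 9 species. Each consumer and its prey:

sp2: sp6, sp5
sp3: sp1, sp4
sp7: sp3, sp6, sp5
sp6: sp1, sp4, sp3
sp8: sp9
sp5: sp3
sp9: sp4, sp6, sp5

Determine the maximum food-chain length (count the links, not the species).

4 links

One longest chain: sp1 → sp3 → sp6 → sp9 → sp8.
It has 5 species and 4 links.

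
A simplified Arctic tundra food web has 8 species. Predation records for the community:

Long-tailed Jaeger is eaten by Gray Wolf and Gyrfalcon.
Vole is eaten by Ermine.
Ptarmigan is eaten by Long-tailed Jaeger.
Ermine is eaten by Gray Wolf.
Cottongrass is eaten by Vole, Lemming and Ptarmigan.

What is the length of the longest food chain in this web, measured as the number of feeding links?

One longest chain: Cottongrass → Ptarmigan → Long-tailed Jaeger → Gyrfalcon.
It has 4 species and 3 links.

3 links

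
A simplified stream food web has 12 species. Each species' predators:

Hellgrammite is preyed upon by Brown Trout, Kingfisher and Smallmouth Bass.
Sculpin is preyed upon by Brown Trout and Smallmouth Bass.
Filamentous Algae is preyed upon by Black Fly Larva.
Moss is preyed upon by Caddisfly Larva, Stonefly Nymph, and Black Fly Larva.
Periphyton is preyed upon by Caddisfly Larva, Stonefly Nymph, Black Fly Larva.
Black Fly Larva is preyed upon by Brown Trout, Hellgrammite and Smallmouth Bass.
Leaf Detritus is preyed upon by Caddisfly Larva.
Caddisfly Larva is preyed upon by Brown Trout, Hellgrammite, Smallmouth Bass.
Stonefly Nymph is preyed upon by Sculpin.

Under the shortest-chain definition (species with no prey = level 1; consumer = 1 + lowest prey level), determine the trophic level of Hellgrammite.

Trophic level 3

Filamentous Algae has no prey (basal) → level 1.
Black Fly Larva eats Filamentous Algae → level 2.
Hellgrammite eats Black Fly Larva → level 3.
No prey of Hellgrammite is below level 2, so 3 is the minimum.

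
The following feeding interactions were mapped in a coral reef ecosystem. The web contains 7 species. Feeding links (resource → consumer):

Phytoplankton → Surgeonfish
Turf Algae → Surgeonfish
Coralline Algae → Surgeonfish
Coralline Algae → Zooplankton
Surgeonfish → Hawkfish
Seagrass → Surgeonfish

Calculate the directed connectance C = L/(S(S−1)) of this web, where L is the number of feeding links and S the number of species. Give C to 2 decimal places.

C = 0.14

The web has S = 7 species and L = 6 feeding links.
C = L / (S(S−1)) = 6 / 42 = 0.1429 ≈ 0.14.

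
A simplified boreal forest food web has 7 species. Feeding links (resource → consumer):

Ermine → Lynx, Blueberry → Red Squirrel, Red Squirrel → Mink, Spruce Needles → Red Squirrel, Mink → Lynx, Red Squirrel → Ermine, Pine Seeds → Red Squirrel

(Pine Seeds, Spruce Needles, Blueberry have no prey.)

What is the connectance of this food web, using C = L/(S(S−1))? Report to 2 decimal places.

C = 0.17

The web has S = 7 species and L = 7 feeding links.
C = L / (S(S−1)) = 7 / 42 = 0.1667 ≈ 0.17.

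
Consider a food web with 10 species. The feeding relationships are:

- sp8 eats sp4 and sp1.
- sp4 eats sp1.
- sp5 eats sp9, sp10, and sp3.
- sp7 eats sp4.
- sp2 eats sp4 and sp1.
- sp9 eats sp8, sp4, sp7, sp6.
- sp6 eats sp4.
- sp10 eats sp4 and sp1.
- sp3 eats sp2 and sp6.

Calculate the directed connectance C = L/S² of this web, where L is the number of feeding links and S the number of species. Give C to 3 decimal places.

The web has S = 10 species and L = 18 feeding links.
C = L / S² = 18 / 100 = 0.1800 ≈ 0.180.

C = 0.180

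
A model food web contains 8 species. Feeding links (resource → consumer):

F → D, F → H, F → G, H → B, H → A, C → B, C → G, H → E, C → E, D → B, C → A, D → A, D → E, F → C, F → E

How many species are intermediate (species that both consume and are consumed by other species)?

Intermediate species (has both prey and predators): C, H, D.
Count: 3.

3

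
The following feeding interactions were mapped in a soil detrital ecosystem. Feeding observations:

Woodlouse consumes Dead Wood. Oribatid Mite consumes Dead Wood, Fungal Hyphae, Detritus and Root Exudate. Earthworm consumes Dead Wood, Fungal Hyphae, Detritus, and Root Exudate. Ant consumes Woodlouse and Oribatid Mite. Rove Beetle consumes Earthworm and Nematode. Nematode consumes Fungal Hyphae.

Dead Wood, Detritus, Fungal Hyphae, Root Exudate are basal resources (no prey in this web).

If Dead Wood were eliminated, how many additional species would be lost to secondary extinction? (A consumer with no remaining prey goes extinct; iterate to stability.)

Remove Dead Wood.
Round 1: Woodlouse (all prey gone) → extinct.
No further losses. Total secondary extinctions: 1.

1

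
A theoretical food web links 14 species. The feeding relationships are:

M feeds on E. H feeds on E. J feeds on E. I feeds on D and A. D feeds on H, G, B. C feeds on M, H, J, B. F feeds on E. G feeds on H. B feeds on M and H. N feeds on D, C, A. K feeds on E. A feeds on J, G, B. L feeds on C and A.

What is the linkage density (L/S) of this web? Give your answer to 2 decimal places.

L/S = 1.79

There are L = 25 links among S = 14 species.
L/S = 25/14 = 1.7857 ≈ 1.79.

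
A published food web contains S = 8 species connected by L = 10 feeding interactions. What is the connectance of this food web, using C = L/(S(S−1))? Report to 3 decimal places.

C = 0.179

The web has S = 8 species and L = 10 feeding links.
C = L / (S(S−1)) = 10 / 56 = 0.1786 ≈ 0.179.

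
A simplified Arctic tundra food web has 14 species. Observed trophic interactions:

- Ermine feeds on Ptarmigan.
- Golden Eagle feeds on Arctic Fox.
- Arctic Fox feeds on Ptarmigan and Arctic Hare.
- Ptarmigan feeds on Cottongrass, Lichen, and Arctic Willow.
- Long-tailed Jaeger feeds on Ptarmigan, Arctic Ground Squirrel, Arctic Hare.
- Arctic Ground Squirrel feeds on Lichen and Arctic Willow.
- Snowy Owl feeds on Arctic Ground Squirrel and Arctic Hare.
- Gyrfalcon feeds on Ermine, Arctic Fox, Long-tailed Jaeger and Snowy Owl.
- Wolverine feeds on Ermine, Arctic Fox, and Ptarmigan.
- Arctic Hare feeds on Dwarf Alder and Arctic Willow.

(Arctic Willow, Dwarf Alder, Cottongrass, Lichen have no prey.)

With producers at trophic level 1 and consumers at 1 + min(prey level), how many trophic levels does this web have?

4

Producers (level 1): Arctic Willow, Dwarf Alder, Cottongrass, Lichen.
Following each consumer down to its lowest-level prey: Arctic Willow → Arctic Hare → Arctic Fox → Golden Eagle (levels 1 through 4).
All prey of Golden Eagle (Arctic Fox 3) are at level 3 or above, so Golden Eagle is at level 1 + 3 = 4.
Every consumer has at least one prey at level 3 or below, so none exceeds level 4.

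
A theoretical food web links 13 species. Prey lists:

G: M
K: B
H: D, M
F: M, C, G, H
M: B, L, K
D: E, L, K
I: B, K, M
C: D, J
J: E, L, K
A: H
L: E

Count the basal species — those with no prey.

2

Basal species (no prey listed): E, B.
Count: 2.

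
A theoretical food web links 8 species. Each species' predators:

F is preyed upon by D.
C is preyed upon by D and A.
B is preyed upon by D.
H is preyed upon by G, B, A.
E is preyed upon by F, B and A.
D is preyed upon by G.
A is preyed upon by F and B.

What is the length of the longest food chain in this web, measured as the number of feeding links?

One longest chain: E → A → B → D → G.
It has 5 species and 4 links.

4 links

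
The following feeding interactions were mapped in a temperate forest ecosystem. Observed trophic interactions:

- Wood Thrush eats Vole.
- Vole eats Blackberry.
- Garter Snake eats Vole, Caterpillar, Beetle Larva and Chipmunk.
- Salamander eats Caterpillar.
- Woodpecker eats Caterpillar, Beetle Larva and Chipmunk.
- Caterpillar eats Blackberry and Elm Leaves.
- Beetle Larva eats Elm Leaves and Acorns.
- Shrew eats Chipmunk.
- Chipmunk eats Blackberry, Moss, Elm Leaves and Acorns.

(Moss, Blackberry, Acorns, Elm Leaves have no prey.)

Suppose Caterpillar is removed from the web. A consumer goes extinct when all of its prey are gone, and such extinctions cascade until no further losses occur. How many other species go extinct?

1

Remove Caterpillar.
Round 1: Salamander (all prey gone) → extinct.
No further losses. Total secondary extinctions: 1.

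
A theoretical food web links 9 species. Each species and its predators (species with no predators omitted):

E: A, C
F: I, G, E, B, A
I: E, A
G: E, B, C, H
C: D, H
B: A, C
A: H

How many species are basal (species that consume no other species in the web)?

Basal species (no prey listed): F.
Count: 1.

1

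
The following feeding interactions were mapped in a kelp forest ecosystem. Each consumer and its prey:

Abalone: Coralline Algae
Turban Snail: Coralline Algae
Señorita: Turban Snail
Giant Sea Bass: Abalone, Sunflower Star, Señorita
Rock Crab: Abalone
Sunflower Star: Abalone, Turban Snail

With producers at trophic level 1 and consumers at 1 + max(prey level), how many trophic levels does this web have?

Producers (level 1): Coralline Algae.
Coralline Algae → Abalone → Sunflower Star → Giant Sea Bass gives Giant Sea Bass level 4.
No species has a prey at level 4, so no species reaches level 5.

4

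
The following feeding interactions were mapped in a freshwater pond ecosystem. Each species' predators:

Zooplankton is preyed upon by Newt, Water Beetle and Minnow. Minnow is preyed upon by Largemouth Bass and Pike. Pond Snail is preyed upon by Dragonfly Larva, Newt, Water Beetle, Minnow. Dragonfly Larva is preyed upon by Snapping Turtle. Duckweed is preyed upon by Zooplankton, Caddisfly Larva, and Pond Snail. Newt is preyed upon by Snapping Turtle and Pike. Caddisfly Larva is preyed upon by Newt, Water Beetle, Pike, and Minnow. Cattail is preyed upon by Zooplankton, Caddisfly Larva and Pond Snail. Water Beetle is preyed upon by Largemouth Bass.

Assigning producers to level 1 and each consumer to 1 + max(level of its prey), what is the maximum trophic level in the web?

Producers (level 1): Duckweed, Cattail.
Duckweed → Zooplankton → Newt → Pike gives Pike level 4.
No species has a prey at level 4, so no species reaches level 5.

4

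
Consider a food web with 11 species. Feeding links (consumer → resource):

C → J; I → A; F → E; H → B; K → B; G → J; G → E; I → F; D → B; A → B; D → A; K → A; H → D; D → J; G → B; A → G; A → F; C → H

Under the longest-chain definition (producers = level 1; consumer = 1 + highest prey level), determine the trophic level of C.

Trophic level 6

E is a producer → level 1.
F eats E → level 2.
A eats F (level 2); other prey at levels: B 1, G 2 → level 3.
D eats A (level 3); other prey at levels: B 1, J 1 → level 4.
H eats D (level 4); other prey at levels: B 1 → level 5.
C eats H (level 5); other prey at levels: J 1 → level 6.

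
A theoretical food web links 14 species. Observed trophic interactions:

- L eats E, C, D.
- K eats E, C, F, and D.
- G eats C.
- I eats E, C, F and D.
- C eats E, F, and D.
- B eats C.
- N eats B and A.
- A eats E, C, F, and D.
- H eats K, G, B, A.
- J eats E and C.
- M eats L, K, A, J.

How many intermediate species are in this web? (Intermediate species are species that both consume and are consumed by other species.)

Intermediate species (has both prey and predators): C, B, G, J, L, A, K.
Count: 7.

7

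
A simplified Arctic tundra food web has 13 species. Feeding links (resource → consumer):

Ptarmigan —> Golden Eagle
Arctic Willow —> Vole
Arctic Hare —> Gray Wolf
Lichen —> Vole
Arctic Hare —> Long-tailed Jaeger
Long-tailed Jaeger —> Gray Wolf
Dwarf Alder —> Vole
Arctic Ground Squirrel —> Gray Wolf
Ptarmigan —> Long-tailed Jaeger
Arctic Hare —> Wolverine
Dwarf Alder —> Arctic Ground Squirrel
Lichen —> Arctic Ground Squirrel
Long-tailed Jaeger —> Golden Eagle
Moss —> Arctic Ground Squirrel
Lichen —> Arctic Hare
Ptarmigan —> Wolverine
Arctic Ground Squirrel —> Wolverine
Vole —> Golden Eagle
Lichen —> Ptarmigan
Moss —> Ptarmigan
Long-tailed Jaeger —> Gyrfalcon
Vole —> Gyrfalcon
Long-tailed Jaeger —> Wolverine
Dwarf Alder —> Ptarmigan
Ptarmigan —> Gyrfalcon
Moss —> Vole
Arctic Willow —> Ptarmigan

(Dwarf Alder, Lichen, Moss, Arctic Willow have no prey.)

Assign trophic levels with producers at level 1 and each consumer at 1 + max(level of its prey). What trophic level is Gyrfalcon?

Trophic level 4

Lichen is a producer → level 1.
Arctic Hare eats Lichen → level 2.
Long-tailed Jaeger eats Arctic Hare (level 2); other prey at levels: Ptarmigan 2 → level 3.
Gyrfalcon eats Long-tailed Jaeger (level 3); other prey at levels: Ptarmigan 2, Vole 2 → level 4.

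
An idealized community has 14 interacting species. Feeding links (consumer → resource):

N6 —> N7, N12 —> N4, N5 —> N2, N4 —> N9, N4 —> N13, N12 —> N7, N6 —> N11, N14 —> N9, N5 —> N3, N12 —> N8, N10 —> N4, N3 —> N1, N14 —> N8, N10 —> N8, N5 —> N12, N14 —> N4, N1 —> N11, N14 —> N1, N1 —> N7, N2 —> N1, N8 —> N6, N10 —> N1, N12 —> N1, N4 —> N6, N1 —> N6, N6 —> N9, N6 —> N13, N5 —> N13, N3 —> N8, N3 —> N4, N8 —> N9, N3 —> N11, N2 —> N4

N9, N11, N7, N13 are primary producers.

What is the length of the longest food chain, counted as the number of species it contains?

5 species

One longest chain: N9 → N6 → N1 → N3 → N5.
It has 5 species and 4 links.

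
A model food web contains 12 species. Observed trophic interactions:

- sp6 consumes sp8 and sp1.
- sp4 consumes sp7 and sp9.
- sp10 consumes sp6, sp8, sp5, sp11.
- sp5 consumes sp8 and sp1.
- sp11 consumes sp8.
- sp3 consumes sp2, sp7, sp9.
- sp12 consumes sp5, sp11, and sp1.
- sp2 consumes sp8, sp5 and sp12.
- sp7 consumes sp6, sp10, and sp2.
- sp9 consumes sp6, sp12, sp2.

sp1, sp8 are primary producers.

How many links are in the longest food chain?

5 links

One longest chain: sp8 → sp11 → sp12 → sp2 → sp9 → sp4.
It has 6 species and 5 links.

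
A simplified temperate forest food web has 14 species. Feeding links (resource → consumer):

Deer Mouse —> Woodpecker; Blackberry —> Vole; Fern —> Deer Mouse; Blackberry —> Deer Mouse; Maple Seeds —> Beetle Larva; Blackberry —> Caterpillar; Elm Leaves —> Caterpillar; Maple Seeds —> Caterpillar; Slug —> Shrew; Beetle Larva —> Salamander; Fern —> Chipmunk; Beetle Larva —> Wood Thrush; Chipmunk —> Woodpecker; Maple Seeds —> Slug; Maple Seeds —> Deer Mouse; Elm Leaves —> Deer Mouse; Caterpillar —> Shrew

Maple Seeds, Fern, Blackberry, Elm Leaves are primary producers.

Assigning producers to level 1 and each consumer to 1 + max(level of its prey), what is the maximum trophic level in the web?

Producers (level 1): Maple Seeds, Fern, Blackberry, Elm Leaves.
Maple Seeds → Beetle Larva → Wood Thrush gives Wood Thrush level 3.
No species has a prey at level 3, so no species reaches level 4.

3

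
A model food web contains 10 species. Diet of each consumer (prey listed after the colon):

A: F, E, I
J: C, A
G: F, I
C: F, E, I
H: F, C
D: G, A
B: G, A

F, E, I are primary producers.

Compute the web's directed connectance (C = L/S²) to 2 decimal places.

The web has S = 10 species and L = 16 feeding links.
C = L / S² = 16 / 100 = 0.1600 ≈ 0.16.

C = 0.16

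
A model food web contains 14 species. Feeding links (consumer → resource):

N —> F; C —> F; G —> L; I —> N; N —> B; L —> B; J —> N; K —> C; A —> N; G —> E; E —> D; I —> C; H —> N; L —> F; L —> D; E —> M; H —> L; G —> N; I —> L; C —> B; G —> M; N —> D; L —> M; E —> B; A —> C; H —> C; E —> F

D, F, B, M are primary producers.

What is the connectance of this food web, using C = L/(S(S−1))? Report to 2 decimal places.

C = 0.15

The web has S = 14 species and L = 27 feeding links.
C = L / (S(S−1)) = 27 / 182 = 0.1484 ≈ 0.15.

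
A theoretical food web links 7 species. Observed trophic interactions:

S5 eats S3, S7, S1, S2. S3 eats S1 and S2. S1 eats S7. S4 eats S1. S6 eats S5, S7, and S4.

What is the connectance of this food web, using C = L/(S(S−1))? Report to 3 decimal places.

The web has S = 7 species and L = 11 feeding links.
C = L / (S(S−1)) = 11 / 42 = 0.2619 ≈ 0.262.

C = 0.262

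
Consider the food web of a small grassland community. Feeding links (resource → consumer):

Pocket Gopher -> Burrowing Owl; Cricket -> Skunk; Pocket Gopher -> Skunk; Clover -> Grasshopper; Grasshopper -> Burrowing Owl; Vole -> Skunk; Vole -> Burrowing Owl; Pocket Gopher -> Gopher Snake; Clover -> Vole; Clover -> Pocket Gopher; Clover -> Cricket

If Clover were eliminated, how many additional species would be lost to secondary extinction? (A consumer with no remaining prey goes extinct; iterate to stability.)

7

Remove Clover.
Round 1: Grasshopper (all prey gone), Cricket (all prey gone), Vole (all prey gone), Pocket Gopher (all prey gone) → extinct.
Round 2: Gopher Snake (all prey gone), Burrowing Owl (all prey gone), Skunk (all prey gone) → extinct.
No further losses. Total secondary extinctions: 7.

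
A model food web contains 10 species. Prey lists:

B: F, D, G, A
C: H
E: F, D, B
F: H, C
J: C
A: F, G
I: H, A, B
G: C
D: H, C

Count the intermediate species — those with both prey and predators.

6

Intermediate species (has both prey and predators): C, F, D, G, A, B.
Count: 6.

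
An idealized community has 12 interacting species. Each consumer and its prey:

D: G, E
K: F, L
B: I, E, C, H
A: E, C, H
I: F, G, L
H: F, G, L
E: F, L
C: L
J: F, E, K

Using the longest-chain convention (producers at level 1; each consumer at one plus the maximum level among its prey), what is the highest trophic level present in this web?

Producers (level 1): F, G, L.
F → E → J gives J level 3.
No species has a prey at level 3, so no species reaches level 4.

3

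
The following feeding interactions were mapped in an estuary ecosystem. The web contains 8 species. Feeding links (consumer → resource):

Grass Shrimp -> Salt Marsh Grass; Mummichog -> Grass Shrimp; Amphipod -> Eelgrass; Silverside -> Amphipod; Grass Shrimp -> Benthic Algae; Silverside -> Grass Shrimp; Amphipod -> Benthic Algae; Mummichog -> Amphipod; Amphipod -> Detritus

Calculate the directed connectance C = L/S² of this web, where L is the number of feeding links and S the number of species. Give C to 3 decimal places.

The web has S = 8 species and L = 9 feeding links.
C = L / S² = 9 / 64 = 0.1406 ≈ 0.141.

C = 0.141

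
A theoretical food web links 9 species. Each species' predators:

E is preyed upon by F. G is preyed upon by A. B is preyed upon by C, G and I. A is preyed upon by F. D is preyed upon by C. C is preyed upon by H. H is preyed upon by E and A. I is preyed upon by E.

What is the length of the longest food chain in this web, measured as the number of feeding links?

4 links

One longest chain: D → C → H → A → F.
It has 5 species and 4 links.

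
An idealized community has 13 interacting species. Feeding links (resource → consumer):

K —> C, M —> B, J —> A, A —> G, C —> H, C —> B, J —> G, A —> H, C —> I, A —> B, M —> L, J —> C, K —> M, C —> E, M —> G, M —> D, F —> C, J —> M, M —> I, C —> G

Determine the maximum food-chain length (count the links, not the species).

One longest chain: J → A → B.
It has 3 species and 2 links.

2 links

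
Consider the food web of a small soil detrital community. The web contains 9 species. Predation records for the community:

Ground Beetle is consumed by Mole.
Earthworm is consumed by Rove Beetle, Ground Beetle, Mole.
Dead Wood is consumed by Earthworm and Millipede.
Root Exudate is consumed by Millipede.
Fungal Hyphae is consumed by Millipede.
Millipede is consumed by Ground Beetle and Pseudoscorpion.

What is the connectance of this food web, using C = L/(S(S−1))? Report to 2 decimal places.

C = 0.14

The web has S = 9 species and L = 10 feeding links.
C = L / (S(S−1)) = 10 / 72 = 0.1389 ≈ 0.14.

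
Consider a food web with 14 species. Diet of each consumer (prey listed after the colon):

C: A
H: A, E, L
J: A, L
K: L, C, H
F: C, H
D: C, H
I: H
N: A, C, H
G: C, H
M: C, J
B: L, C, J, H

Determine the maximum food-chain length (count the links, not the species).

One longest chain: A → C → B.
It has 3 species and 2 links.

2 links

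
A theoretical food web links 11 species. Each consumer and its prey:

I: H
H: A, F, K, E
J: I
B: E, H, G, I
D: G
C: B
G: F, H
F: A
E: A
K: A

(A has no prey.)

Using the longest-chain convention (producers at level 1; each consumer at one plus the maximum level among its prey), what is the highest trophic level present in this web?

Producers (level 1): A.
A → F → H → G → B → C gives C level 6.
No species has a prey at level 6, so no species reaches level 7.

6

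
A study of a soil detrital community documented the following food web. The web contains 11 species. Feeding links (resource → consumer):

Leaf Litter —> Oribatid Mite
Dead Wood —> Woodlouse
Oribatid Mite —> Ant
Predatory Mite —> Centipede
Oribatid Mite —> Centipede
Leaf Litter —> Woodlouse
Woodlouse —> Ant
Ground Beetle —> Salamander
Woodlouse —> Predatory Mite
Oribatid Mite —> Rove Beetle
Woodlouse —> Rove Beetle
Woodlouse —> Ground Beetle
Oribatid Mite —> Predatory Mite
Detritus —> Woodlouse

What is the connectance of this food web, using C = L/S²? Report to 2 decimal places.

The web has S = 11 species and L = 14 feeding links.
C = L / S² = 14 / 121 = 0.1157 ≈ 0.12.

C = 0.12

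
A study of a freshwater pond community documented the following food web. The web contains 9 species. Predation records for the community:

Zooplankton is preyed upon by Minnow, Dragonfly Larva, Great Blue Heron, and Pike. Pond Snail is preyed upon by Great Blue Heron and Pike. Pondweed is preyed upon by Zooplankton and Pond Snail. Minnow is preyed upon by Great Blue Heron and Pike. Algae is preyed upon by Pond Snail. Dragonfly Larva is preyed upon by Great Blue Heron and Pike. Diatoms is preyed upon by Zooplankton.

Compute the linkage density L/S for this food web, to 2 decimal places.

There are L = 14 links among S = 9 species.
L/S = 14/9 = 1.5556 ≈ 1.56.

L/S = 1.56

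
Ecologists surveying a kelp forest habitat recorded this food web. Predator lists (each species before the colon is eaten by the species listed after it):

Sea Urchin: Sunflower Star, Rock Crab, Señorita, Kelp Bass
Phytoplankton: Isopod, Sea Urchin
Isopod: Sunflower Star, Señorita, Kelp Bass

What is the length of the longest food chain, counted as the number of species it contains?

One longest chain: Phytoplankton → Isopod → Sunflower Star.
It has 3 species and 2 links.

3 species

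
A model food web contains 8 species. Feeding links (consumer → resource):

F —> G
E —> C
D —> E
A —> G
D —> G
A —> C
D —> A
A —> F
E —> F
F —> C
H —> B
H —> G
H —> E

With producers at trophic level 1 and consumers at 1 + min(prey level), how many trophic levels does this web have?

Producers (level 1): G, B, C.
Following each consumer down to its lowest-level prey: C → E (levels 1 through 2).
All prey of E (C 1, F 2) are at level 1 or above, so E is at level 1 + 1 = 2.
Every consumer has at least one prey at level 1 or below, so none exceeds level 2.

2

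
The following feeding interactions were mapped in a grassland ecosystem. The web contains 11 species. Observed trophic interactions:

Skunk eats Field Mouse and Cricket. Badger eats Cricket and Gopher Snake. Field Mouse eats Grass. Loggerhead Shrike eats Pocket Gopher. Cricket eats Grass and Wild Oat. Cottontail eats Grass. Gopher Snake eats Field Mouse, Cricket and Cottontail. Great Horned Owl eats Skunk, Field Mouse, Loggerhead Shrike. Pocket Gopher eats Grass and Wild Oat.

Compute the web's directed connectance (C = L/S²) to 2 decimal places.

The web has S = 11 species and L = 17 feeding links.
C = L / S² = 17 / 121 = 0.1405 ≈ 0.14.

C = 0.14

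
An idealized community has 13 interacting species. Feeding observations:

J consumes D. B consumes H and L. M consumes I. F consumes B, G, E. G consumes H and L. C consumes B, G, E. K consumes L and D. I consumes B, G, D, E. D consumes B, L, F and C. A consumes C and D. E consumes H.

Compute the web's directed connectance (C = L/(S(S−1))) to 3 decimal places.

C = 0.160

The web has S = 13 species and L = 25 feeding links.
C = L / (S(S−1)) = 25 / 156 = 0.1603 ≈ 0.160.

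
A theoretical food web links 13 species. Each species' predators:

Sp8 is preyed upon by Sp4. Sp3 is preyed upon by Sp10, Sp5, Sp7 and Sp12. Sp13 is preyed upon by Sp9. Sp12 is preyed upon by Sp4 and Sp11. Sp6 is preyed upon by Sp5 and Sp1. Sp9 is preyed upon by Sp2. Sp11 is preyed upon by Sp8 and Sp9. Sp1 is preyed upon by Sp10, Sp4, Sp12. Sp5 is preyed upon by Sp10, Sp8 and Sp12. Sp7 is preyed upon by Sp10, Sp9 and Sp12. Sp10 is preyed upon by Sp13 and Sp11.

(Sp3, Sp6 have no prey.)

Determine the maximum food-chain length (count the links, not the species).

One longest chain: Sp6 → Sp1 → Sp10 → Sp11 → Sp8 → Sp4.
It has 6 species and 5 links.

5 links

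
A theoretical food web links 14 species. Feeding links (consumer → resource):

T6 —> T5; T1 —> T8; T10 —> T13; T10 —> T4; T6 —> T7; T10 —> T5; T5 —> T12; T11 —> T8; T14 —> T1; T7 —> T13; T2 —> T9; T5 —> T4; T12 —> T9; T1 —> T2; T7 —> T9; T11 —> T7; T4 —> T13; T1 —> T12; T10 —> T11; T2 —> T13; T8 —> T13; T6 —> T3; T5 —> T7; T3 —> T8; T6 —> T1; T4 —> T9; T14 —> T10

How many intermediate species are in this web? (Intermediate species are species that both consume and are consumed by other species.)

Intermediate species (has both prey and predators): T4, T12, T7, T8, T2, T1, T11, T3, T5, T10.
Count: 10.

10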